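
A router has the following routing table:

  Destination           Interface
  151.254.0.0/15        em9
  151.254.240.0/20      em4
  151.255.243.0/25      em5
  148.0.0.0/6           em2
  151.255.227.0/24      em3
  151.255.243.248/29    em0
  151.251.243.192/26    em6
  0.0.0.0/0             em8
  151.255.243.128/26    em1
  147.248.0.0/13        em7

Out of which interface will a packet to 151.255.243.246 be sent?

Routes whose prefix contains 151.255.243.246:
  0.0.0.0/0 (default, matches everything) -> em8
  148.0.0.0/6 (148.0.0.0 - 151.255.255.255) -> em2
  151.254.0.0/15 (151.254.0.0 - 151.255.255.255) -> em9
More-specific entries that do NOT match:
  151.255.243.248/29 (151.255.243.248 - 151.255.243.255) does not contain 151.255.243.246
  151.251.243.192/26 (151.251.243.192 - 151.251.243.255) does not contain 151.255.243.246
  151.255.243.128/26 (151.255.243.128 - 151.255.243.191) does not contain 151.255.243.246
  151.255.243.0/25 (151.255.243.0 - 151.255.243.127) does not contain 151.255.243.246
  151.255.227.0/24 (151.255.227.0 - 151.255.227.255) does not contain 151.255.243.246
  151.254.240.0/20 (151.254.240.0 - 151.254.255.255) does not contain 151.255.243.246
Longest matching prefix is /15 -> interface em9.

em9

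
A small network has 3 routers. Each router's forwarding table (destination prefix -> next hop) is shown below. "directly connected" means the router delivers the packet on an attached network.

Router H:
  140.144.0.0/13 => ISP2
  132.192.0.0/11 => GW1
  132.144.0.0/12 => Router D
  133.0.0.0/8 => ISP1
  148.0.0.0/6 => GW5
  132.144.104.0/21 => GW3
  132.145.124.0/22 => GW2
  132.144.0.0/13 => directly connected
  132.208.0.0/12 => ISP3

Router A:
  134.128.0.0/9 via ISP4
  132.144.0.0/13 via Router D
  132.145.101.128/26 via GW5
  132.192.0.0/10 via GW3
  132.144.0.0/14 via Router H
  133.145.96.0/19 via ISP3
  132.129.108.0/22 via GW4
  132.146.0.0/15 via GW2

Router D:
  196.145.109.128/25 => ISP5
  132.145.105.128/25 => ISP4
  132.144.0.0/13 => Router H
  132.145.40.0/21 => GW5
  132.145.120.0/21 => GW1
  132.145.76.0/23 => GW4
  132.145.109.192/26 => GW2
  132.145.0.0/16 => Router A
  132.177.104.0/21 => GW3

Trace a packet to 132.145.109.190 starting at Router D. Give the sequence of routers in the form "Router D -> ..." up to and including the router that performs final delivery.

At Router D: longest match for 132.145.109.190 is 132.145.0.0/16 -> Router A
At Router A: longest match for 132.145.109.190 is 132.144.0.0/14 -> Router H
At Router H: longest match for 132.145.109.190 is 132.144.0.0/13 -> directly connected

Router D -> Router A -> Router H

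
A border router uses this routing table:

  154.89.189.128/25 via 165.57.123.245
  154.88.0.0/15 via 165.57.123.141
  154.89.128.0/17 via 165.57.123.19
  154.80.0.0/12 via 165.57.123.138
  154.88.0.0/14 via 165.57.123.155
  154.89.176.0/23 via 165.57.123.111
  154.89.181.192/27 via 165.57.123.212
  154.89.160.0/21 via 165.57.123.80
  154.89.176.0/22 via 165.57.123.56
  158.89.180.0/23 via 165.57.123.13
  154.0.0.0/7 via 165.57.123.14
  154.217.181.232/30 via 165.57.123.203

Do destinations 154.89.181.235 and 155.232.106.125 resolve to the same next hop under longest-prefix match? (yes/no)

no

154.89.181.235: longest match 154.89.128.0/17 -> 165.57.123.19
155.232.106.125: longest match 154.0.0.0/7 -> 165.57.123.14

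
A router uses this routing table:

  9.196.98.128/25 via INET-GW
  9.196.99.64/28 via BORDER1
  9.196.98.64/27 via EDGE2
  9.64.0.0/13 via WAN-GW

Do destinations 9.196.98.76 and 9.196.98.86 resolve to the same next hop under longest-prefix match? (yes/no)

yes

9.196.98.76: longest match 9.196.98.64/27 -> EDGE2
9.196.98.86: longest match 9.196.98.64/27 -> EDGE2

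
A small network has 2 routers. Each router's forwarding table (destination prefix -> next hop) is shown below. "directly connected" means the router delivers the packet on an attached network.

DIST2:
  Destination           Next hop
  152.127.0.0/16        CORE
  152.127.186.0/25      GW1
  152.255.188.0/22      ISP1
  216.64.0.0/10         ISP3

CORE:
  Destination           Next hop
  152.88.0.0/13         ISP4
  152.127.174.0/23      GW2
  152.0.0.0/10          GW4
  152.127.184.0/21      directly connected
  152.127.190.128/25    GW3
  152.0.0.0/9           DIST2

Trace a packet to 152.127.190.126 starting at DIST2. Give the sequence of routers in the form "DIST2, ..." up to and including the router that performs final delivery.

At DIST2: longest match for 152.127.190.126 is 152.127.0.0/16 -> CORE
At CORE: longest match for 152.127.190.126 is 152.127.184.0/21 -> directly connected

DIST2, CORE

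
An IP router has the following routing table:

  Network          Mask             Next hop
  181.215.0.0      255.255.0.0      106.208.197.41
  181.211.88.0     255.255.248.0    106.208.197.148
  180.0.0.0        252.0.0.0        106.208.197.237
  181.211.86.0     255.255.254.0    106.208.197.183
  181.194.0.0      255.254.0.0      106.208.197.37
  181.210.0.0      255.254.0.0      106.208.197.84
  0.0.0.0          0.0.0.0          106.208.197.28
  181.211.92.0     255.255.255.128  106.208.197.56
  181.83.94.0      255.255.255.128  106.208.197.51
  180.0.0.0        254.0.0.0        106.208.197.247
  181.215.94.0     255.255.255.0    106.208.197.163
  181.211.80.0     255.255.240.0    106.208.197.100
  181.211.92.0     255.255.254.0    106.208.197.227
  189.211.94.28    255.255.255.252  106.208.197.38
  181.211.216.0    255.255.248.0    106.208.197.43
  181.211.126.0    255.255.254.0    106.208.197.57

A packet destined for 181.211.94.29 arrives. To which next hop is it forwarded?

Routes whose prefix contains 181.211.94.29:
  0.0.0.0/0 (default, matches everything) -> 106.208.197.28
  180.0.0.0/6 (180.0.0.0 - 183.255.255.255) -> 106.208.197.237
  180.0.0.0/7 (180.0.0.0 - 181.255.255.255) -> 106.208.197.247
  181.210.0.0/15 (181.210.0.0 - 181.211.255.255) -> 106.208.197.84
  181.211.80.0/20 (181.211.80.0 - 181.211.95.255) -> 106.208.197.100
  181.211.88.0/21 (181.211.88.0 - 181.211.95.255) -> 106.208.197.148
More-specific entries that do NOT match:
  189.211.94.28/30 (189.211.94.28 - 189.211.94.31) does not contain 181.211.94.29
  181.211.92.0/25 (181.211.92.0 - 181.211.92.127) does not contain 181.211.94.29
  181.83.94.0/25 (181.83.94.0 - 181.83.94.127) does not contain 181.211.94.29
  181.215.94.0/24 (181.215.94.0 - 181.215.94.255) does not contain 181.211.94.29
  181.211.86.0/23 (181.211.86.0 - 181.211.87.255) does not contain 181.211.94.29
  181.211.92.0/23 (181.211.92.0 - 181.211.93.255) does not contain 181.211.94.29
  181.211.126.0/23 (181.211.126.0 - 181.211.127.255) does not contain 181.211.94.29
Longest matching prefix is /21 -> next hop 106.208.197.148.

106.208.197.148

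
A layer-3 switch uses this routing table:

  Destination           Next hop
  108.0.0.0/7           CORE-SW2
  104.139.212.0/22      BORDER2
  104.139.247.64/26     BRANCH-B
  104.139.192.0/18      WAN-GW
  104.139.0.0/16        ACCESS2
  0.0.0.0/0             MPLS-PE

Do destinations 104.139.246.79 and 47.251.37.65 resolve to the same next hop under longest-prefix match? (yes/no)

104.139.246.79: longest match 104.139.192.0/18 -> WAN-GW
47.251.37.65: longest match 0.0.0.0/0 -> MPLS-PE

no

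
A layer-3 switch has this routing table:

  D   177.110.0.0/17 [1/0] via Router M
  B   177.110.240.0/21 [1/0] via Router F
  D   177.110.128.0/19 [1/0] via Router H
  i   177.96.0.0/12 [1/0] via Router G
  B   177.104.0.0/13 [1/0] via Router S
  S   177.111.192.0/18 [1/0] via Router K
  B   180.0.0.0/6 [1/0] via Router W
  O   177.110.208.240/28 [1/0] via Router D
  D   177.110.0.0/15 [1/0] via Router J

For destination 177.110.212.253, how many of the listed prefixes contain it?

3

Prefixes containing 177.110.212.253:
  177.96.0.0/12 (177.96.0.0 - 177.111.255.255)
  177.104.0.0/13 (177.104.0.0 - 177.111.255.255)
  177.110.0.0/15 (177.110.0.0 - 177.111.255.255)
Total matching entries: 3.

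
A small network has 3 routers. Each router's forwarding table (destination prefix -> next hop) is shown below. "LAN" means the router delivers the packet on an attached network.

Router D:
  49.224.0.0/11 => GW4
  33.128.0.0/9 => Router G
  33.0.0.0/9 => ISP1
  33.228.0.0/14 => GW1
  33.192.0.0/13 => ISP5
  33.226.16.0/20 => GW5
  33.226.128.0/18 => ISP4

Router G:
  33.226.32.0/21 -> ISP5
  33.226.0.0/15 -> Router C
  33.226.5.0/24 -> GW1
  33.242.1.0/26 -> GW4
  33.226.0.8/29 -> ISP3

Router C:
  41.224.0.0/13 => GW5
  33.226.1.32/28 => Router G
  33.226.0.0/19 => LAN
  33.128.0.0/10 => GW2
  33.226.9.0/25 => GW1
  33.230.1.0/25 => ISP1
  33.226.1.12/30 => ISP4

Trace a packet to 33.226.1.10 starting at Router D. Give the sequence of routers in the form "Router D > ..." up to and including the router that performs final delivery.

At Router D: longest match for 33.226.1.10 is 33.128.0.0/9 -> Router G
At Router G: longest match for 33.226.1.10 is 33.226.0.0/15 -> Router C
At Router C: longest match for 33.226.1.10 is 33.226.0.0/19 -> LAN

Router D > Router G > Router C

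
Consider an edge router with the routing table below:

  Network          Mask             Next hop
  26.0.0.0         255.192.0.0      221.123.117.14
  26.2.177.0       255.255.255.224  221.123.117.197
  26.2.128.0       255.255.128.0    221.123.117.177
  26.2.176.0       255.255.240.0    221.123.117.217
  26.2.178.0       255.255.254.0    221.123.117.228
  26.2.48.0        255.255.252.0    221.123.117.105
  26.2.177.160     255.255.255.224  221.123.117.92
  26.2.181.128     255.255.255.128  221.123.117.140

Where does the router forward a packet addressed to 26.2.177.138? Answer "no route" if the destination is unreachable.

221.123.117.217

Routes whose prefix contains 26.2.177.138:
  26.0.0.0/10 (26.0.0.0 - 26.63.255.255) -> 221.123.117.14
  26.2.128.0/17 (26.2.128.0 - 26.2.255.255) -> 221.123.117.177
  26.2.176.0/20 (26.2.176.0 - 26.2.191.255) -> 221.123.117.217
More-specific entries that do NOT match:
  26.2.177.0/27 (26.2.177.0 - 26.2.177.31) does not contain 26.2.177.138
  26.2.177.160/27 (26.2.177.160 - 26.2.177.191) does not contain 26.2.177.138
  26.2.181.128/25 (26.2.181.128 - 26.2.181.255) does not contain 26.2.177.138
  26.2.178.0/23 (26.2.178.0 - 26.2.179.255) does not contain 26.2.177.138
  26.2.48.0/22 (26.2.48.0 - 26.2.51.255) does not contain 26.2.177.138
Longest matching prefix is /20 -> next hop 221.123.117.217.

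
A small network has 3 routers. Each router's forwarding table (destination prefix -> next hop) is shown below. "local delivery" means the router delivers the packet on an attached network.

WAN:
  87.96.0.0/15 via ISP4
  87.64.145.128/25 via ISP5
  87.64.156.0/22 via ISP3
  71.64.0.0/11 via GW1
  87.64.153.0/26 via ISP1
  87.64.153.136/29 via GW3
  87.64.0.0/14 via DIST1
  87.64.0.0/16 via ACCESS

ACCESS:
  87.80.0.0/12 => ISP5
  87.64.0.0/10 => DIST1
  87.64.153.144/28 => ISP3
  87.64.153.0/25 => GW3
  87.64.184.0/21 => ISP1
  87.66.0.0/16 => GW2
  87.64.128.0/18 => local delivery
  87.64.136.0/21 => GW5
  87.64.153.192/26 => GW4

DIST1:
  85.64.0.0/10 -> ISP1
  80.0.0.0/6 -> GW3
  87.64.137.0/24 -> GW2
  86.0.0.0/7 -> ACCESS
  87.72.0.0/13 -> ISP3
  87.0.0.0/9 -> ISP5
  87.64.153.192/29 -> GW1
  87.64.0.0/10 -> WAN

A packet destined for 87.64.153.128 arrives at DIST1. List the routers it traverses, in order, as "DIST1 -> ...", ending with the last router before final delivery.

DIST1 -> WAN -> ACCESS

At DIST1: longest match for 87.64.153.128 is 87.64.0.0/10 -> WAN
At WAN: longest match for 87.64.153.128 is 87.64.0.0/16 -> ACCESS
At ACCESS: longest match for 87.64.153.128 is 87.64.128.0/18 -> local delivery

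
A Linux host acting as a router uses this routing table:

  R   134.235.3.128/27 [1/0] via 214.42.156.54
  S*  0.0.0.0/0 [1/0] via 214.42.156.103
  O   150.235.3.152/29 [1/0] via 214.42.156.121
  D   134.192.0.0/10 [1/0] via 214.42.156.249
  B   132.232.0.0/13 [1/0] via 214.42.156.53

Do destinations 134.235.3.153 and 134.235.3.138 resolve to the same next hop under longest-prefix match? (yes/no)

yes

134.235.3.153: longest match 134.235.3.128/27 -> 214.42.156.54
134.235.3.138: longest match 134.235.3.128/27 -> 214.42.156.54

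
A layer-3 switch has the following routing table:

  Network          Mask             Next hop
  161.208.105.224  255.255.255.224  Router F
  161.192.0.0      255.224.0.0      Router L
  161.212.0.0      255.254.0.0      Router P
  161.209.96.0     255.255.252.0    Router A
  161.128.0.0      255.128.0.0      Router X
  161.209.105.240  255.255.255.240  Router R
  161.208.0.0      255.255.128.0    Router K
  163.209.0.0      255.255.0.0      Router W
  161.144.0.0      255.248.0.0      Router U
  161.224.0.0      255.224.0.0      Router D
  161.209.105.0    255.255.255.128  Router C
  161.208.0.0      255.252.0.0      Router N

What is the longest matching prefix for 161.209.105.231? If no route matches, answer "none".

Entries matching 161.209.105.231:
  161.128.0.0/9 (161.128.0.0 - 161.255.255.255)
  161.192.0.0/11 (161.192.0.0 - 161.223.255.255)
  161.208.0.0/14 (161.208.0.0 - 161.211.255.255)
Most specific is 161.208.0.0/14.

161.208.0.0/14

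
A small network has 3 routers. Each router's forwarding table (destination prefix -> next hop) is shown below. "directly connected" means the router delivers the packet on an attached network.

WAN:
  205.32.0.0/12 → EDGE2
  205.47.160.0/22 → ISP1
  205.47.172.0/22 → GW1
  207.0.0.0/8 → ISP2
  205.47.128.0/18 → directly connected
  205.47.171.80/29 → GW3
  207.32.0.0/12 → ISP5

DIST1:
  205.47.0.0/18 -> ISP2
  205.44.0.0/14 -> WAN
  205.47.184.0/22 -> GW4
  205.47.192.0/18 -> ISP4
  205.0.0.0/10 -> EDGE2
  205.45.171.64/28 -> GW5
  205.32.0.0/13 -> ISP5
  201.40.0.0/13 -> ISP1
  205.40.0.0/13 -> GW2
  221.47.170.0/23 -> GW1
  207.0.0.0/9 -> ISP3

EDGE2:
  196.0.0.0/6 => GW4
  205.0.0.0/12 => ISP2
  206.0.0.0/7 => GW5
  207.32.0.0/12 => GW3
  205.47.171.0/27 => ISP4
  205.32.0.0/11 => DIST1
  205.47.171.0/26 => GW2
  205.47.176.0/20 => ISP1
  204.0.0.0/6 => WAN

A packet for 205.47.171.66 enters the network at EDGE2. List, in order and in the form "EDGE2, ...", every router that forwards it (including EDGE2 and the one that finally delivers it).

At EDGE2: longest match for 205.47.171.66 is 205.32.0.0/11 -> DIST1
At DIST1: longest match for 205.47.171.66 is 205.44.0.0/14 -> WAN
At WAN: longest match for 205.47.171.66 is 205.47.128.0/18 -> directly connected

EDGE2, DIST1, WAN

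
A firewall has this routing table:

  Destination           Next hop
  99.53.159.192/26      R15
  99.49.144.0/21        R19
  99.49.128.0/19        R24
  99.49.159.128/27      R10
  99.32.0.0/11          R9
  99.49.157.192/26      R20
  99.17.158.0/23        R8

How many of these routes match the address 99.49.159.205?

Prefixes containing 99.49.159.205:
  99.32.0.0/11 (99.32.0.0 - 99.63.255.255)
  99.49.128.0/19 (99.49.128.0 - 99.49.159.255)
Total matching entries: 2.

2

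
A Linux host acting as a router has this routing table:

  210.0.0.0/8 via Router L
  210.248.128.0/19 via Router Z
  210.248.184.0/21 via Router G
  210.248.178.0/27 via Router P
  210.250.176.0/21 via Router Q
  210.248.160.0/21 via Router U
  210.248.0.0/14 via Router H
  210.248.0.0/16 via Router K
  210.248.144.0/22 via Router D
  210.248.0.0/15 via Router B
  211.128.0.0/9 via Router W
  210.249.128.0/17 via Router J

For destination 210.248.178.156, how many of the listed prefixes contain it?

Prefixes containing 210.248.178.156:
  210.0.0.0/8 (210.0.0.0 - 210.255.255.255)
  210.248.0.0/14 (210.248.0.0 - 210.251.255.255)
  210.248.0.0/15 (210.248.0.0 - 210.249.255.255)
  210.248.0.0/16 (210.248.0.0 - 210.248.255.255)
Total matching entries: 4.

4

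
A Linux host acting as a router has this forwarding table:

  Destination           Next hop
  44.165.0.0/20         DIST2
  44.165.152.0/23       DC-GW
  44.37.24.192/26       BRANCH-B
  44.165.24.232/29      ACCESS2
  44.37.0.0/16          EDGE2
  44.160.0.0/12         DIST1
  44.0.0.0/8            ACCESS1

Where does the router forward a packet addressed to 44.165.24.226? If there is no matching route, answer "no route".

DIST1

Routes whose prefix contains 44.165.24.226:
  44.0.0.0/8 (44.0.0.0 - 44.255.255.255) -> ACCESS1
  44.160.0.0/12 (44.160.0.0 - 44.175.255.255) -> DIST1
More-specific entries that do NOT match:
  44.165.24.232/29 (44.165.24.232 - 44.165.24.239) does not contain 44.165.24.226
  44.37.24.192/26 (44.37.24.192 - 44.37.24.255) does not contain 44.165.24.226
  44.165.152.0/23 (44.165.152.0 - 44.165.153.255) does not contain 44.165.24.226
  44.165.0.0/20 (44.165.0.0 - 44.165.15.255) does not contain 44.165.24.226
  44.37.0.0/16 (44.37.0.0 - 44.37.255.255) does not contain 44.165.24.226
Longest matching prefix is /12 -> next hop DIST1.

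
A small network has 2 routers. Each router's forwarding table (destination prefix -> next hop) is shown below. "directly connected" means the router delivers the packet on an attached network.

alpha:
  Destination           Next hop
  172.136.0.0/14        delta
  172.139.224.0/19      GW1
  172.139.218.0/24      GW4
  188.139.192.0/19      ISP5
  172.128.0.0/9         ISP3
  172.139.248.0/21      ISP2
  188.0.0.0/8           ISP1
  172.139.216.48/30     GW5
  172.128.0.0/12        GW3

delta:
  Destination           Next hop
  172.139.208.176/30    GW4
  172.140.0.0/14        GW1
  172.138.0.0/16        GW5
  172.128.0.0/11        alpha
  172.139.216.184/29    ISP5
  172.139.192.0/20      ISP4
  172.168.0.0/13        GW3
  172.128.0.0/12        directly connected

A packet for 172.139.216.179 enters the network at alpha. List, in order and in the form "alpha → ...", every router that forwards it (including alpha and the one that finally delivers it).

alpha → delta

At alpha: longest match for 172.139.216.179 is 172.136.0.0/14 -> delta
At delta: longest match for 172.139.216.179 is 172.128.0.0/12 -> directly connected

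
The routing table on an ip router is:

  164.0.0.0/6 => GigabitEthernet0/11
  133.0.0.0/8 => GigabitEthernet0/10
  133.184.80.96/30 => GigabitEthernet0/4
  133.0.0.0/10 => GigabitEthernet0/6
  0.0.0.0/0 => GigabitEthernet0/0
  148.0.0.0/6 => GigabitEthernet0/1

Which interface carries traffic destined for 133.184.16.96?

GigabitEthernet0/10

Routes whose prefix contains 133.184.16.96:
  0.0.0.0/0 (default, matches everything) -> GigabitEthernet0/0
  133.0.0.0/8 (133.0.0.0 - 133.255.255.255) -> GigabitEthernet0/10
More-specific entries that do NOT match:
  133.184.80.96/30 (133.184.80.96 - 133.184.80.99) does not contain 133.184.16.96
  133.0.0.0/10 (133.0.0.0 - 133.63.255.255) does not contain 133.184.16.96
Longest matching prefix is /8 -> interface GigabitEthernet0/10.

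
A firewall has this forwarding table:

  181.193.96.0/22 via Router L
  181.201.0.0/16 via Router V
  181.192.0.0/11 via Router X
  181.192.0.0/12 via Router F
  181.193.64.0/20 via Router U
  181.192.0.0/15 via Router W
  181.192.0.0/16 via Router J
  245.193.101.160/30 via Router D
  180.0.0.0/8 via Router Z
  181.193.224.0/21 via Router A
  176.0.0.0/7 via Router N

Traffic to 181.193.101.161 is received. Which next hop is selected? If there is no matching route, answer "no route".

Router W

Routes whose prefix contains 181.193.101.161:
  181.192.0.0/11 (181.192.0.0 - 181.223.255.255) -> Router X
  181.192.0.0/12 (181.192.0.0 - 181.207.255.255) -> Router F
  181.192.0.0/15 (181.192.0.0 - 181.193.255.255) -> Router W
More-specific entries that do NOT match:
  245.193.101.160/30 (245.193.101.160 - 245.193.101.163) does not contain 181.193.101.161
  181.193.96.0/22 (181.193.96.0 - 181.193.99.255) does not contain 181.193.101.161
  181.193.224.0/21 (181.193.224.0 - 181.193.231.255) does not contain 181.193.101.161
  181.193.64.0/20 (181.193.64.0 - 181.193.79.255) does not contain 181.193.101.161
  181.201.0.0/16 (181.201.0.0 - 181.201.255.255) does not contain 181.193.101.161
  181.192.0.0/16 (181.192.0.0 - 181.192.255.255) does not contain 181.193.101.161
Longest matching prefix is /15 -> next hop Router W.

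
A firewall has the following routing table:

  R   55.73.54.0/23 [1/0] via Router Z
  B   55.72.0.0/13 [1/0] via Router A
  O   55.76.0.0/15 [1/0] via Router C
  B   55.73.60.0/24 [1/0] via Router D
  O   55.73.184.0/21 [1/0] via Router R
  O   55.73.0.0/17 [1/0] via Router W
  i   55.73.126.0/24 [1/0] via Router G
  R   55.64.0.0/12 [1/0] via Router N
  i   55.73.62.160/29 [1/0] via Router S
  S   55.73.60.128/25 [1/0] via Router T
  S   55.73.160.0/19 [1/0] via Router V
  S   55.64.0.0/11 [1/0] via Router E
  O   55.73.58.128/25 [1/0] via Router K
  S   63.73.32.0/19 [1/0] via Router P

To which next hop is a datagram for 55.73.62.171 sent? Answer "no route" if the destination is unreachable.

Router W

Routes whose prefix contains 55.73.62.171:
  55.64.0.0/11 (55.64.0.0 - 55.95.255.255) -> Router E
  55.64.0.0/12 (55.64.0.0 - 55.79.255.255) -> Router N
  55.72.0.0/13 (55.72.0.0 - 55.79.255.255) -> Router A
  55.73.0.0/17 (55.73.0.0 - 55.73.127.255) -> Router W
More-specific entries that do NOT match:
  55.73.62.160/29 (55.73.62.160 - 55.73.62.167) does not contain 55.73.62.171
  55.73.60.128/25 (55.73.60.128 - 55.73.60.255) does not contain 55.73.62.171
  55.73.58.128/25 (55.73.58.128 - 55.73.58.255) does not contain 55.73.62.171
  55.73.60.0/24 (55.73.60.0 - 55.73.60.255) does not contain 55.73.62.171
  55.73.126.0/24 (55.73.126.0 - 55.73.126.255) does not contain 55.73.62.171
  55.73.54.0/23 (55.73.54.0 - 55.73.55.255) does not contain 55.73.62.171
  55.73.184.0/21 (55.73.184.0 - 55.73.191.255) does not contain 55.73.62.171
  55.73.160.0/19 (55.73.160.0 - 55.73.191.255) does not contain 55.73.62.171
  63.73.32.0/19 (63.73.32.0 - 63.73.63.255) does not contain 55.73.62.171
Longest matching prefix is /17 -> next hop Router W.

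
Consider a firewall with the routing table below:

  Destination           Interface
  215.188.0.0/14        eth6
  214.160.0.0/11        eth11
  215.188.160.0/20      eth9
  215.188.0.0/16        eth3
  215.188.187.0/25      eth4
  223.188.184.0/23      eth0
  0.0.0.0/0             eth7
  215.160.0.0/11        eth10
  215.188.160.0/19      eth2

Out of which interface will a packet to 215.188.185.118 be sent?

Routes whose prefix contains 215.188.185.118:
  0.0.0.0/0 (default, matches everything) -> eth7
  215.160.0.0/11 (215.160.0.0 - 215.191.255.255) -> eth10
  215.188.0.0/14 (215.188.0.0 - 215.191.255.255) -> eth6
  215.188.0.0/16 (215.188.0.0 - 215.188.255.255) -> eth3
  215.188.160.0/19 (215.188.160.0 - 215.188.191.255) -> eth2
More-specific entries that do NOT match:
  215.188.187.0/25 (215.188.187.0 - 215.188.187.127) does not contain 215.188.185.118
  223.188.184.0/23 (223.188.184.0 - 223.188.185.255) does not contain 215.188.185.118
  215.188.160.0/20 (215.188.160.0 - 215.188.175.255) does not contain 215.188.185.118
Longest matching prefix is /19 -> interface eth2.

eth2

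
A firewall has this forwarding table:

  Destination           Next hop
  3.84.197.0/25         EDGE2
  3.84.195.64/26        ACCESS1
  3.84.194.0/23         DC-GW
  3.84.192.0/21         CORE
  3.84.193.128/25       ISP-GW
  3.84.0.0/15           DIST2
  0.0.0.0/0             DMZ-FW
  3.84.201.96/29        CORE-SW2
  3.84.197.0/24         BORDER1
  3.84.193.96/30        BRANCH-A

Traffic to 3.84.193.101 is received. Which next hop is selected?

CORE

Routes whose prefix contains 3.84.193.101:
  0.0.0.0/0 (default, matches everything) -> DMZ-FW
  3.84.0.0/15 (3.84.0.0 - 3.85.255.255) -> DIST2
  3.84.192.0/21 (3.84.192.0 - 3.84.199.255) -> CORE
More-specific entries that do NOT match:
  3.84.193.96/30 (3.84.193.96 - 3.84.193.99) does not contain 3.84.193.101
  3.84.201.96/29 (3.84.201.96 - 3.84.201.103) does not contain 3.84.193.101
  3.84.195.64/26 (3.84.195.64 - 3.84.195.127) does not contain 3.84.193.101
  3.84.197.0/25 (3.84.197.0 - 3.84.197.127) does not contain 3.84.193.101
  3.84.193.128/25 (3.84.193.128 - 3.84.193.255) does not contain 3.84.193.101
  3.84.197.0/24 (3.84.197.0 - 3.84.197.255) does not contain 3.84.193.101
  3.84.194.0/23 (3.84.194.0 - 3.84.195.255) does not contain 3.84.193.101
Longest matching prefix is /21 -> next hop CORE.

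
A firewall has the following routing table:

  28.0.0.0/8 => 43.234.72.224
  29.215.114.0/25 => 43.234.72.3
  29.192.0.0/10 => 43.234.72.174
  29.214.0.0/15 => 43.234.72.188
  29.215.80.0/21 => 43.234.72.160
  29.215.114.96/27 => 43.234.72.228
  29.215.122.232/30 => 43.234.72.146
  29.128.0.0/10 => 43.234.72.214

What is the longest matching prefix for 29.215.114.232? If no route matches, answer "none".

29.214.0.0/15

Entries matching 29.215.114.232:
  29.192.0.0/10 (29.192.0.0 - 29.255.255.255)
  29.214.0.0/15 (29.214.0.0 - 29.215.255.255)
Most specific is 29.214.0.0/15.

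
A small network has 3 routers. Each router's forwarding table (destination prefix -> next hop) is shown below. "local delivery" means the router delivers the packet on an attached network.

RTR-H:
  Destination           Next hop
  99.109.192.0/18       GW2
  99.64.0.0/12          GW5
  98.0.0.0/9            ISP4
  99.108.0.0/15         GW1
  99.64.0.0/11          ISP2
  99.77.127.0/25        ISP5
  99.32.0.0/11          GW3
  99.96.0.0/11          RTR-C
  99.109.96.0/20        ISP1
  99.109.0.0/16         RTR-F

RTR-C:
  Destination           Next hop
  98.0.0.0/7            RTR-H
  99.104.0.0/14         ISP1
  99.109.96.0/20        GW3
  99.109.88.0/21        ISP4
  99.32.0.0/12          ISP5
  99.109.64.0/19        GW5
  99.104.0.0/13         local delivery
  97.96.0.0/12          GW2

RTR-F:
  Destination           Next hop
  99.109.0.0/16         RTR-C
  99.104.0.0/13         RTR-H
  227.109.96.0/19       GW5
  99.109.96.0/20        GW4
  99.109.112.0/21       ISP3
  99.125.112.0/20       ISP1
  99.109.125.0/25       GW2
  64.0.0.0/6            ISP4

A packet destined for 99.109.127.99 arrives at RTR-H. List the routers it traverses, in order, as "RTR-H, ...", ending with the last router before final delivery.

At RTR-H: longest match for 99.109.127.99 is 99.109.0.0/16 -> RTR-F
At RTR-F: longest match for 99.109.127.99 is 99.109.0.0/16 -> RTR-C
At RTR-C: longest match for 99.109.127.99 is 99.104.0.0/13 -> local delivery

RTR-H, RTR-F, RTR-C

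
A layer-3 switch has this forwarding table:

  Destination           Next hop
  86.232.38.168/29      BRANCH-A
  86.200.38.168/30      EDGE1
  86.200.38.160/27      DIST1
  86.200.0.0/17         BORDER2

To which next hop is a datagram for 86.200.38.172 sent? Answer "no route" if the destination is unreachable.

Routes whose prefix contains 86.200.38.172:
  86.200.0.0/17 (86.200.0.0 - 86.200.127.255) -> BORDER2
  86.200.38.160/27 (86.200.38.160 - 86.200.38.191) -> DIST1
More-specific entries that do NOT match:
  86.200.38.168/30 (86.200.38.168 - 86.200.38.171) does not contain 86.200.38.172
  86.232.38.168/29 (86.232.38.168 - 86.232.38.175) does not contain 86.200.38.172
Longest matching prefix is /27 -> next hop DIST1.

DIST1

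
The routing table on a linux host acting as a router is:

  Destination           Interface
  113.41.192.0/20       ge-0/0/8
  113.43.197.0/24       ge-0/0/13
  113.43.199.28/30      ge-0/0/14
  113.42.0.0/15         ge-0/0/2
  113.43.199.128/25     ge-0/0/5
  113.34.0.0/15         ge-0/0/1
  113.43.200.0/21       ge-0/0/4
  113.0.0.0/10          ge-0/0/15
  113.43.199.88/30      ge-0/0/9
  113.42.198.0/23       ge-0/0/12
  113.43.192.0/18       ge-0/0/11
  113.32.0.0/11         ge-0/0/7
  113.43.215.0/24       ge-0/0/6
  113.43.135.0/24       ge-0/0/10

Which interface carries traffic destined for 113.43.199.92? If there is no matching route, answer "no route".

Routes whose prefix contains 113.43.199.92:
  113.0.0.0/10 (113.0.0.0 - 113.63.255.255) -> ge-0/0/15
  113.32.0.0/11 (113.32.0.0 - 113.63.255.255) -> ge-0/0/7
  113.42.0.0/15 (113.42.0.0 - 113.43.255.255) -> ge-0/0/2
  113.43.192.0/18 (113.43.192.0 - 113.43.255.255) -> ge-0/0/11
More-specific entries that do NOT match:
  113.43.199.28/30 (113.43.199.28 - 113.43.199.31) does not contain 113.43.199.92
  113.43.199.88/30 (113.43.199.88 - 113.43.199.91) does not contain 113.43.199.92
  113.43.199.128/25 (113.43.199.128 - 113.43.199.255) does not contain 113.43.199.92
  113.43.197.0/24 (113.43.197.0 - 113.43.197.255) does not contain 113.43.199.92
  113.43.215.0/24 (113.43.215.0 - 113.43.215.255) does not contain 113.43.199.92
  113.43.135.0/24 (113.43.135.0 - 113.43.135.255) does not contain 113.43.199.92
  113.42.198.0/23 (113.42.198.0 - 113.42.199.255) does not contain 113.43.199.92
  113.43.200.0/21 (113.43.200.0 - 113.43.207.255) does not contain 113.43.199.92
  113.41.192.0/20 (113.41.192.0 - 113.41.207.255) does not contain 113.43.199.92
Longest matching prefix is /18 -> interface ge-0/0/11.

ge-0/0/11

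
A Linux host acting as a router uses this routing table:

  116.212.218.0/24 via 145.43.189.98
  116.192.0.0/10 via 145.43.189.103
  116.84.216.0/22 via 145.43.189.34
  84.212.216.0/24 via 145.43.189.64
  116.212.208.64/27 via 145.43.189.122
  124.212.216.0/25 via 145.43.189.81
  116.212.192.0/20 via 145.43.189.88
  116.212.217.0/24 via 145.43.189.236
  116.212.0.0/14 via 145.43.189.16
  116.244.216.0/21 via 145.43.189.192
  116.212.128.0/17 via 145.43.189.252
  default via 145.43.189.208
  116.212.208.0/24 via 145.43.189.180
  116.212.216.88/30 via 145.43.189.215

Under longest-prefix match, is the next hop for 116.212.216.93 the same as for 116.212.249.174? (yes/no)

116.212.216.93: longest match 116.212.128.0/17 -> 145.43.189.252
116.212.249.174: longest match 116.212.128.0/17 -> 145.43.189.252

yes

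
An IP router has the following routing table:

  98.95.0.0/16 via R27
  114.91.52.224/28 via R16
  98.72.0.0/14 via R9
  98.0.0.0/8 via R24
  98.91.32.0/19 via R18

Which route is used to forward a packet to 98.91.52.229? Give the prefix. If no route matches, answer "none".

Entries matching 98.91.52.229:
  98.0.0.0/8 (98.0.0.0 - 98.255.255.255)
  98.91.32.0/19 (98.91.32.0 - 98.91.63.255)
Most specific is 98.91.32.0/19.

98.91.32.0/19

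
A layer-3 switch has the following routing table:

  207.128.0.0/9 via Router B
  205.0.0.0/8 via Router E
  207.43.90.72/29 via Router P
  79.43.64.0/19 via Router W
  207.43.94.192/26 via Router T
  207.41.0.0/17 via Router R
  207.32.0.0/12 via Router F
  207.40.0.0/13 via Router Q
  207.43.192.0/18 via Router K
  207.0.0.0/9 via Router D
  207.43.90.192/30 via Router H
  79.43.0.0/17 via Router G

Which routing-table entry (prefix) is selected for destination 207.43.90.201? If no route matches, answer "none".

207.40.0.0/13

Entries matching 207.43.90.201:
  207.0.0.0/9 (207.0.0.0 - 207.127.255.255)
  207.32.0.0/12 (207.32.0.0 - 207.47.255.255)
  207.40.0.0/13 (207.40.0.0 - 207.47.255.255)
Most specific is 207.40.0.0/13.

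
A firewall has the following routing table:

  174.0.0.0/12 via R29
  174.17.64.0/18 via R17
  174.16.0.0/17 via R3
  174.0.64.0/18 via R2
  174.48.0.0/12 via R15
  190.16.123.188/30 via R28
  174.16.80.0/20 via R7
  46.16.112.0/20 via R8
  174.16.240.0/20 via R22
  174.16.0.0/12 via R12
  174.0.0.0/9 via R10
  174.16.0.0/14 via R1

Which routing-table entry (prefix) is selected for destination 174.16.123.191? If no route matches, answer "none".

Entries matching 174.16.123.191:
  174.0.0.0/9 (174.0.0.0 - 174.127.255.255)
  174.16.0.0/12 (174.16.0.0 - 174.31.255.255)
  174.16.0.0/14 (174.16.0.0 - 174.19.255.255)
  174.16.0.0/17 (174.16.0.0 - 174.16.127.255)
Most specific is 174.16.0.0/17.

174.16.0.0/17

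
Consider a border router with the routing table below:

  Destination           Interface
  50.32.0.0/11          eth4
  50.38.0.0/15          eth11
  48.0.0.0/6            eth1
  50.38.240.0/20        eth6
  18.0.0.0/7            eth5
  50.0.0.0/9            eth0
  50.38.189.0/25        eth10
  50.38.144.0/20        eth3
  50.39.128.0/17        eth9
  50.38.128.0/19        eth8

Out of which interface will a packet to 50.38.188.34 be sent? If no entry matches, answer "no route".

Routes whose prefix contains 50.38.188.34:
  48.0.0.0/6 (48.0.0.0 - 51.255.255.255) -> eth1
  50.0.0.0/9 (50.0.0.0 - 50.127.255.255) -> eth0
  50.32.0.0/11 (50.32.0.0 - 50.63.255.255) -> eth4
  50.38.0.0/15 (50.38.0.0 - 50.39.255.255) -> eth11
More-specific entries that do NOT match:
  50.38.189.0/25 (50.38.189.0 - 50.38.189.127) does not contain 50.38.188.34
  50.38.240.0/20 (50.38.240.0 - 50.38.255.255) does not contain 50.38.188.34
  50.38.144.0/20 (50.38.144.0 - 50.38.159.255) does not contain 50.38.188.34
  50.38.128.0/19 (50.38.128.0 - 50.38.159.255) does not contain 50.38.188.34
  50.39.128.0/17 (50.39.128.0 - 50.39.255.255) does not contain 50.38.188.34
Longest matching prefix is /15 -> interface eth11.

eth11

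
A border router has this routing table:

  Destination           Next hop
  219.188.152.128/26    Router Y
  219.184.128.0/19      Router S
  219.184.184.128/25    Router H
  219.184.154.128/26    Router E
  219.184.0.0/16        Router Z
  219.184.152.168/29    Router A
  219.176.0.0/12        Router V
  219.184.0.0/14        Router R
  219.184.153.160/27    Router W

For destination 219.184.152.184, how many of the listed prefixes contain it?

Prefixes containing 219.184.152.184:
  219.176.0.0/12 (219.176.0.0 - 219.191.255.255)
  219.184.0.0/14 (219.184.0.0 - 219.187.255.255)
  219.184.0.0/16 (219.184.0.0 - 219.184.255.255)
  219.184.128.0/19 (219.184.128.0 - 219.184.159.255)
Total matching entries: 4.

4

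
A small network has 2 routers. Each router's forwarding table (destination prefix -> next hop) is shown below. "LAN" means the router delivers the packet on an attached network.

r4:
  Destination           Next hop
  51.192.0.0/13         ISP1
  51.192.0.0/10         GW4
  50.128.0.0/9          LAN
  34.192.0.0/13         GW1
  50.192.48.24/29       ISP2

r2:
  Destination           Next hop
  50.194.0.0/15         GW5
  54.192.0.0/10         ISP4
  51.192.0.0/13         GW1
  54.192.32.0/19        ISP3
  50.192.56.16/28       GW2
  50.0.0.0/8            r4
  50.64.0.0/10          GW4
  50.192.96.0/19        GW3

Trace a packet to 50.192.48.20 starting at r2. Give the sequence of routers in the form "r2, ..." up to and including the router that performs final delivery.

At r2: longest match for 50.192.48.20 is 50.0.0.0/8 -> r4
At r4: longest match for 50.192.48.20 is 50.128.0.0/9 -> LAN

r2, r4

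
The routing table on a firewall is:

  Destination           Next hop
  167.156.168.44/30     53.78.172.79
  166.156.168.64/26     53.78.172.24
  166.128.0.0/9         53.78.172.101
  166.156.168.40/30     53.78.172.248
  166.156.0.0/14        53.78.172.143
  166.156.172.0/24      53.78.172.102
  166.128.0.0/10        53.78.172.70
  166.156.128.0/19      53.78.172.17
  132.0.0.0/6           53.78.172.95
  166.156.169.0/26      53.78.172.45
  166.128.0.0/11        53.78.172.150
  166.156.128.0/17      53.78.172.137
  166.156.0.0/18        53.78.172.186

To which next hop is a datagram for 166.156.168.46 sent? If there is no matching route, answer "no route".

53.78.172.137

Routes whose prefix contains 166.156.168.46:
  166.128.0.0/9 (166.128.0.0 - 166.255.255.255) -> 53.78.172.101
  166.128.0.0/10 (166.128.0.0 - 166.191.255.255) -> 53.78.172.70
  166.128.0.0/11 (166.128.0.0 - 166.159.255.255) -> 53.78.172.150
  166.156.0.0/14 (166.156.0.0 - 166.159.255.255) -> 53.78.172.143
  166.156.128.0/17 (166.156.128.0 - 166.156.255.255) -> 53.78.172.137
More-specific entries that do NOT match:
  167.156.168.44/30 (167.156.168.44 - 167.156.168.47) does not contain 166.156.168.46
  166.156.168.40/30 (166.156.168.40 - 166.156.168.43) does not contain 166.156.168.46
  166.156.168.64/26 (166.156.168.64 - 166.156.168.127) does not contain 166.156.168.46
  166.156.169.0/26 (166.156.169.0 - 166.156.169.63) does not contain 166.156.168.46
  166.156.172.0/24 (166.156.172.0 - 166.156.172.255) does not contain 166.156.168.46
  166.156.128.0/19 (166.156.128.0 - 166.156.159.255) does not contain 166.156.168.46
  166.156.0.0/18 (166.156.0.0 - 166.156.63.255) does not contain 166.156.168.46
Longest matching prefix is /17 -> next hop 53.78.172.137.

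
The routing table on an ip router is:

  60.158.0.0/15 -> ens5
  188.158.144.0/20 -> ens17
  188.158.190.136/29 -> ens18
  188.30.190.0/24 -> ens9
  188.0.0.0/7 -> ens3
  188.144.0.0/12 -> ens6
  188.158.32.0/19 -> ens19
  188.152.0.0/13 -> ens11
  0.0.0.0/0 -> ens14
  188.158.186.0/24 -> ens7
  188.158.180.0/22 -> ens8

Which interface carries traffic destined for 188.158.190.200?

ens11

Routes whose prefix contains 188.158.190.200:
  0.0.0.0/0 (default, matches everything) -> ens14
  188.0.0.0/7 (188.0.0.0 - 189.255.255.255) -> ens3
  188.144.0.0/12 (188.144.0.0 - 188.159.255.255) -> ens6
  188.152.0.0/13 (188.152.0.0 - 188.159.255.255) -> ens11
More-specific entries that do NOT match:
  188.158.190.136/29 (188.158.190.136 - 188.158.190.143) does not contain 188.158.190.200
  188.30.190.0/24 (188.30.190.0 - 188.30.190.255) does not contain 188.158.190.200
  188.158.186.0/24 (188.158.186.0 - 188.158.186.255) does not contain 188.158.190.200
  188.158.180.0/22 (188.158.180.0 - 188.158.183.255) does not contain 188.158.190.200
  188.158.144.0/20 (188.158.144.0 - 188.158.159.255) does not contain 188.158.190.200
  188.158.32.0/19 (188.158.32.0 - 188.158.63.255) does not contain 188.158.190.200
  60.158.0.0/15 (60.158.0.0 - 60.159.255.255) does not contain 188.158.190.200
Longest matching prefix is /13 -> interface ens11.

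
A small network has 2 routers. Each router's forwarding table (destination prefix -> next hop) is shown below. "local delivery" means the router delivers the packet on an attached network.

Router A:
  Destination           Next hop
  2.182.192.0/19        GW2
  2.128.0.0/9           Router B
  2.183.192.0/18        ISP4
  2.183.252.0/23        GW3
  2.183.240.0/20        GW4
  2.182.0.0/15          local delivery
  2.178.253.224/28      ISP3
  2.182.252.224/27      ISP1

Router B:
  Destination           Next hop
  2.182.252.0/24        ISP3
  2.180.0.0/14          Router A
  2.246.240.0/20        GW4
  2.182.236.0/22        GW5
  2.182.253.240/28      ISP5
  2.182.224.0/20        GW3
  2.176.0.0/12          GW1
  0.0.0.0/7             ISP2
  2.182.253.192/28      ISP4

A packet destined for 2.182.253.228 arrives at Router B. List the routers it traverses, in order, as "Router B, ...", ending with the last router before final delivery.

At Router B: longest match for 2.182.253.228 is 2.180.0.0/14 -> Router A
At Router A: longest match for 2.182.253.228 is 2.182.0.0/15 -> local delivery

Router B, Router A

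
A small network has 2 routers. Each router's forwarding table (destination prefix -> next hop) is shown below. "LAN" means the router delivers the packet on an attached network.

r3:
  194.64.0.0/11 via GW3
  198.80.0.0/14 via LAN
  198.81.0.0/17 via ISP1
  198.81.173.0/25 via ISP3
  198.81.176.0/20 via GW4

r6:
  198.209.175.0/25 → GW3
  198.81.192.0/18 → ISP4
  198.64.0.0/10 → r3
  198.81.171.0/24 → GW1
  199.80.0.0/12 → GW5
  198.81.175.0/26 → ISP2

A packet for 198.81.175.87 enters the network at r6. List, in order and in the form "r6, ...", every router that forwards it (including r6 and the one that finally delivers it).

r6, r3

At r6: longest match for 198.81.175.87 is 198.64.0.0/10 -> r3
At r3: longest match for 198.81.175.87 is 198.80.0.0/14 -> LAN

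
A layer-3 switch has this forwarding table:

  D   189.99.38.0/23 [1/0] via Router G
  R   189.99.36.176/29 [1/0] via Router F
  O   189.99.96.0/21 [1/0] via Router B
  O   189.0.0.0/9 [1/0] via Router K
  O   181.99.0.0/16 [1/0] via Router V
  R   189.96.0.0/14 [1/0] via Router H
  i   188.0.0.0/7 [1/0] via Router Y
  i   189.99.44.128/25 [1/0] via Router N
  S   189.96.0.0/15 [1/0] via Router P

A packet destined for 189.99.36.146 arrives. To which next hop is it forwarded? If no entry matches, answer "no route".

Router H

Routes whose prefix contains 189.99.36.146:
  188.0.0.0/7 (188.0.0.0 - 189.255.255.255) -> Router Y
  189.0.0.0/9 (189.0.0.0 - 189.127.255.255) -> Router K
  189.96.0.0/14 (189.96.0.0 - 189.99.255.255) -> Router H
More-specific entries that do NOT match:
  189.99.36.176/29 (189.99.36.176 - 189.99.36.183) does not contain 189.99.36.146
  189.99.44.128/25 (189.99.44.128 - 189.99.44.255) does not contain 189.99.36.146
  189.99.38.0/23 (189.99.38.0 - 189.99.39.255) does not contain 189.99.36.146
  189.99.96.0/21 (189.99.96.0 - 189.99.103.255) does not contain 189.99.36.146
  181.99.0.0/16 (181.99.0.0 - 181.99.255.255) does not contain 189.99.36.146
  189.96.0.0/15 (189.96.0.0 - 189.97.255.255) does not contain 189.99.36.146
Longest matching prefix is /14 -> next hop Router H.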